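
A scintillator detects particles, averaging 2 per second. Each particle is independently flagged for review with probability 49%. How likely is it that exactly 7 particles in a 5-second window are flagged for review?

0.1002

Thinning: the particles that are flagged for review themselves form a Poisson process with rate 0.49 × 2 = 0.98 per second.
Over the interval, μ = 0.98 × 5 = 4.9 (a 5-second window = 5 seconds).
P(N = 7) = e^(−4.9) · 4.9^7/7! ≈ 0.1002.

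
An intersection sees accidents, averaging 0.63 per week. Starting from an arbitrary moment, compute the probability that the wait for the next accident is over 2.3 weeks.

The wait for the next event is exponential with rate λ = 0.63 per week.
P(T > 2.3) = e^(−λt) = e^(−0.63 × 2.3) = e^(−1.449) ≈ 0.2348.

0.2348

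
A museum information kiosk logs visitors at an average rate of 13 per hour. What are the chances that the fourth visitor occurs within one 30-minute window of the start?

0.8882

Over the interval, μ = 13 × 0.5 = 6.5 (a 30-minute window = 0.5 hours).
The fourth arrival falls in the interval iff at least 4 events occur there: P(S_4 ≤ t) = P(N ≥ 4) = 1 − P(N ≤ 3) ≈ 0.8882.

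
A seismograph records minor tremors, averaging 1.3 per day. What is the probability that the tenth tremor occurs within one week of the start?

0.4258

Over the interval, μ = 1.3 × 7 = 9.1 (a week = 7 days).
The tenth arrival falls in the interval iff at least 10 events occur there: P(S_10 ≤ t) = P(N ≥ 10) = 1 − P(N ≤ 9) ≈ 0.4258.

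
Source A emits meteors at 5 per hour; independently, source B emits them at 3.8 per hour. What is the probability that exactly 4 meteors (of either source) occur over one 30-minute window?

0.1917

Independent Poisson processes superpose: combined rate λ = 5 + 3.8 = 8.8 per hour.
Over the interval, μ = 8.8 × 0.5 = 4.4 (a 30-minute window = 0.5 hours).
P(N = 4) = e^(−4.4) · 4.4^4/4! ≈ 0.1917.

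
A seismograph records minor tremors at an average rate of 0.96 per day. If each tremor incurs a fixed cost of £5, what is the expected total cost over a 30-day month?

£144

E[N] = 0.96 × 30 = 28.8 (a 30-day month = 30 days); E[cost] = 28.8 × £5 = £144.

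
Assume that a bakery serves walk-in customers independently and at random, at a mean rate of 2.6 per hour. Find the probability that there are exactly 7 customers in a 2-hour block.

0.1125

Over the interval, μ = 2.6 × 2 = 5.2 (a 2-hour block = 2 hours).
P(N = 7) = e^(−μ) μ^7/7! = e^(−5.2) · 5.2^7/5040 ≈ 0.1125.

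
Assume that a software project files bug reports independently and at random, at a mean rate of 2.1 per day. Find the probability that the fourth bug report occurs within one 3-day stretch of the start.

0.8736

Over the interval, μ = 2.1 × 3 = 6.3 (a 3-day stretch = 3 days).
The fourth arrival falls in the interval iff at least 4 events occur there: P(S_4 ≤ t) = P(N ≥ 4) = 1 − P(N ≤ 3) ≈ 0.8736.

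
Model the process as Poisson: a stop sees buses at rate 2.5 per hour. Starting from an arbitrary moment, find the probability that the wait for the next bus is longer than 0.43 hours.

The wait for the next event is exponential with rate λ = 2.5 per hour.
P(T > 0.43) = e^(−λt) = e^(−2.5 × 0.43) = e^(−1.075) ≈ 0.3413.

0.3413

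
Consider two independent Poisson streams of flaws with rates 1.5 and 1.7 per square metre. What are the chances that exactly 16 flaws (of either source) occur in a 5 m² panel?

Independent Poisson processes superpose: combined rate λ = 1.5 + 1.7 = 3.2 per square metre.
Over the interval, μ = 3.2 × 5 = 16 (a 5 m² panel = 5 square metres).
P(N = 16) = e^(−16) · 16^16/16! ≈ 0.0992.

0.0992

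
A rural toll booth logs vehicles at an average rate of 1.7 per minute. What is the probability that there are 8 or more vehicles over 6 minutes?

Over the interval, μ = 1.7 × 6 = 10.2 (6 minutes).
P(N ≥ 8) = 1 − P(N ≤ 7) = 1 − Σ_{j=0}^{7} e^(−μ) μ^j/j! ≈ 0.7973.

0.7973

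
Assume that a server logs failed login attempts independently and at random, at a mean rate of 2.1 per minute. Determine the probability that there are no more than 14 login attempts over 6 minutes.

Over the interval, μ = 2.1 × 6 = 12.6 (6 minutes).
P(N ≤ 14) = Σ_{j=0}^{14} e^(−μ) μ^j/j! ≈ 0.7153.

0.7153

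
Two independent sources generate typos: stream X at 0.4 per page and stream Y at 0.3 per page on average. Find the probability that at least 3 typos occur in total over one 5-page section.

0.6792

Independent Poisson processes superpose: combined rate λ = 0.4 + 0.3 = 0.7 per page.
Over the interval, μ = 0.7 × 5 = 3.5 (a 5-page section = 5 pages).
P(N ≥ 3) = 1 − P(N ≤ 2) ≈ 0.6792.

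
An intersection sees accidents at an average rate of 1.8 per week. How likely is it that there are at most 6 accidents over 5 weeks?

0.2068

Over the interval, μ = 1.8 × 5 = 9 (5 weeks).
P(N ≤ 6) = Σ_{j=0}^{6} e^(−μ) μ^j/j! ≈ 0.2068.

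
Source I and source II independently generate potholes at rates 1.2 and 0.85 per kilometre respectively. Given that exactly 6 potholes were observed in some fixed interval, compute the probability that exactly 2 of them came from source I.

0.1519

Given the total, each event is independently from source I with probability p = λ_I/(λ_I+λ_II) = 1.2/2.05 ≈ 0.5854.
So K ~ Binomial(6, 1.2/2.05): P(K = 2) = C(6,2) · (1.2/2.05)^2 · (0.85/2.05)^4 ≈ 0.1519.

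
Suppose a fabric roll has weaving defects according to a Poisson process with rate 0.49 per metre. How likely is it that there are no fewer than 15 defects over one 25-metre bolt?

0.2511

Over the interval, μ = 0.49 × 25 = 12.25 (a 25-metre bolt = 25 metres).
P(N ≥ 15) = 1 − P(N ≤ 14) = 1 − Σ_{j=0}^{14} e^(−μ) μ^j/j! ≈ 0.2511.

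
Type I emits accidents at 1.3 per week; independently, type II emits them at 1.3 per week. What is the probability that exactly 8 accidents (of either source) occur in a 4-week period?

Independent Poisson processes superpose: combined rate λ = 1.3 + 1.3 = 2.6 per week.
Over the interval, μ = 2.6 × 4 = 10.4 (a 4-week period = 4 weeks).
P(N = 8) = e^(−10.4) · 10.4^8/8! ≈ 0.1033.

0.1033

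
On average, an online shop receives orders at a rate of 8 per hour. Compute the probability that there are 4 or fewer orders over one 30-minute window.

Over the interval, μ = 8 × 0.5 = 4 (a 30-minute window = 0.5 hours).
P(N ≤ 4) = Σ_{j=0}^{4} e^(−μ) μ^j/j! ≈ 0.6288.

0.6288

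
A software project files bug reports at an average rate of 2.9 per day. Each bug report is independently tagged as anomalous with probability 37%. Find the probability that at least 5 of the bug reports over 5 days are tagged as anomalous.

0.6211

Thinning: the bug reports that are tagged as anomalous themselves form a Poisson process with rate 0.37 × 2.9 = 1.073 per day.
Over the interval, μ = 1.073 × 5 = 5.365 (5 days).
P(N ≥ 5) = 1 − P(N ≤ 4) ≈ 0.6211.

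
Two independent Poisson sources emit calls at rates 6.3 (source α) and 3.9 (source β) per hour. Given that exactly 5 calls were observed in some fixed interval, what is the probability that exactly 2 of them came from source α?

0.2132

Given the total, each event is independently from source α with probability p = λ_α/(λ_α+λ_β) = 6.3/10.2 ≈ 0.6176.
So K ~ Binomial(5, 6.3/10.2): P(K = 2) = C(5,2) · (6.3/10.2)^2 · (3.9/10.2)^3 ≈ 0.2132.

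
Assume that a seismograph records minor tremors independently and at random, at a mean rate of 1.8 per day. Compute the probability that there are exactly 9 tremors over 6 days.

Over the interval, μ = 1.8 × 6 = 10.8 (6 days).
P(N = 9) = e^(−μ) μ^9/9! = e^(−10.8) · 10.8^9/362880 ≈ 0.1124.

0.1124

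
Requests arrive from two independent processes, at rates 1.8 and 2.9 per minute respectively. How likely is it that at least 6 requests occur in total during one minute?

0.3316

Independent Poisson processes superpose: combined rate λ = 1.8 + 2.9 = 4.7 per minute.
So μ = 4.7.
P(N ≥ 6) = 1 − P(N ≤ 5) ≈ 0.3316.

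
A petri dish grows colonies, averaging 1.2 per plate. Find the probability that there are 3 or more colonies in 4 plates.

0.8575

Over the interval, μ = 1.2 × 4 = 4.8 (4 plates).
P(N ≥ 3) = 1 − P(N ≤ 2) = 1 − Σ_{j=0}^{2} e^(−μ) μ^j/j! ≈ 0.8575.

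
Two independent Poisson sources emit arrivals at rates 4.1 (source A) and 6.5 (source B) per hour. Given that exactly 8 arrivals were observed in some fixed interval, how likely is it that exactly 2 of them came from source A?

0.2227

Given the total, each event is independently from source A with probability p = λ_A/(λ_A+λ_B) = 4.1/10.6 ≈ 0.3868.
So K ~ Binomial(8, 4.1/10.6): P(K = 2) = C(8,2) · (4.1/10.6)^2 · (6.5/10.6)^6 ≈ 0.2227.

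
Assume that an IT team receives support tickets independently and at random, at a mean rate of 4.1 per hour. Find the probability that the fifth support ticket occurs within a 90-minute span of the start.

Over the interval, μ = 4.1 × 1.5 = 6.15 (a 90-minute span = 1.5 hours).
The fifth arrival falls in the interval iff at least 5 events occur there: P(S_5 ≤ t) = P(N ≥ 5) = 1 − P(N ≤ 4) ≈ 0.7345.

0.7345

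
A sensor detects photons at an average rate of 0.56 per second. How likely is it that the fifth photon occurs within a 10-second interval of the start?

Over the interval, μ = 0.56 × 10 = 5.6 (a 10-second interval = 10 seconds).
The fifth arrival falls in the interval iff at least 5 events occur there: P(S_5 ≤ t) = P(N ≥ 5) = 1 − P(N ≤ 4) ≈ 0.6578.

0.6578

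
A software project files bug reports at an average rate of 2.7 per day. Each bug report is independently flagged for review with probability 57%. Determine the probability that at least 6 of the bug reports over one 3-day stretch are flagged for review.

0.3172

Thinning: the bug reports that are flagged for review themselves form a Poisson process with rate 0.57 × 2.7 = 1.539 per day.
Over the interval, μ = 1.539 × 3 = 4.617 (a 3-day stretch = 3 days).
P(N ≥ 6) = 1 − P(N ≤ 5) ≈ 0.3172.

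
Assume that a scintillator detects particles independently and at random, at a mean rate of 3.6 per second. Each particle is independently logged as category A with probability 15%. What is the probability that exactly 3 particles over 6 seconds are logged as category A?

0.2220

Thinning: the particles that are logged as category A themselves form a Poisson process with rate 0.15 × 3.6 = 0.54 per second.
Over the interval, μ = 0.54 × 6 = 3.24 (6 seconds).
P(N = 3) = e^(−3.24) · 3.24^3/3! ≈ 0.2220.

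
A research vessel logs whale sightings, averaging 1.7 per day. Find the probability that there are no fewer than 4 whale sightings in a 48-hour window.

Over the interval, μ = 1.7 × 2 = 3.4 (a 48-hour window = 2 days).
P(N ≥ 4) = 1 − P(N ≤ 3) = 1 − Σ_{j=0}^{3} e^(−μ) μ^j/j! ≈ 0.4416.

0.4416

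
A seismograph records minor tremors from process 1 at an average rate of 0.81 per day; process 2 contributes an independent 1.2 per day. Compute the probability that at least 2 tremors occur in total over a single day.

0.5967

Independent Poisson processes superpose: combined rate λ = 0.81 + 1.2 = 2.01 per day.
So μ = 2.01.
P(N ≥ 2) = 1 − P(N ≤ 1) ≈ 0.5967.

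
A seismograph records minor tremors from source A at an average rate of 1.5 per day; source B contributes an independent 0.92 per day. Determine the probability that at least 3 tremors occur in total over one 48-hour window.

0.8612

Independent Poisson processes superpose: combined rate λ = 1.5 + 0.92 = 2.42 per day.
Over the interval, μ = 2.42 × 2 = 4.84 (a 48-hour window = 2 days).
P(N ≥ 3) = 1 − P(N ≤ 2) ≈ 0.8612.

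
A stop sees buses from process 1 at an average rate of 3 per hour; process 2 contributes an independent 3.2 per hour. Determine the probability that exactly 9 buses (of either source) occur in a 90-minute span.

Independent Poisson processes superpose: combined rate λ = 3 + 3.2 = 6.2 per hour.
Over the interval, μ = 6.2 × 1.5 = 9.3 (a 90-minute span = 1.5 hours).
P(N = 9) = e^(−9.3) · 9.3^9/9! ≈ 0.1311.

0.1311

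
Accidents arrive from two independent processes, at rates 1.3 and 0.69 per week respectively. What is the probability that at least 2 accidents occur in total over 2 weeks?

Independent Poisson processes superpose: combined rate λ = 1.3 + 0.69 = 1.99 per week.
Over the interval, μ = 1.99 × 2 = 3.98 (2 weeks).
P(N ≥ 2) = 1 − P(N ≤ 1) ≈ 0.9069.

0.9069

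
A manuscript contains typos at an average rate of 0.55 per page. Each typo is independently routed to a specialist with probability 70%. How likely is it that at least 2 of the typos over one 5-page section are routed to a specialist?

Thinning: the typos that are routed to a specialist themselves form a Poisson process with rate 0.7 × 0.55 = 0.385 per page.
Over the interval, μ = 0.385 × 5 = 1.925 (a 5-page section = 5 pages).
P(N ≥ 2) = 1 − P(N ≤ 1) ≈ 0.5733.

0.5733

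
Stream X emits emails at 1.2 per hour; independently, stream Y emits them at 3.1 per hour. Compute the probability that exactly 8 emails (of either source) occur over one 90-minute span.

0.1174

Independent Poisson processes superpose: combined rate λ = 1.2 + 3.1 = 4.3 per hour.
Over the interval, μ = 4.3 × 1.5 = 6.45 (a 90-minute span = 1.5 hours).
P(N = 8) = e^(−6.45) · 6.45^8/8! ≈ 0.1174.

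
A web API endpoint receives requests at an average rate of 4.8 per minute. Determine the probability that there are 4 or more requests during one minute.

0.7058

With mean μ = 4.8 per minute,
P(N ≥ 4) = 1 − P(N ≤ 3) = 1 − Σ_{j=0}^{3} e^(−μ) μ^j/j! ≈ 0.7058.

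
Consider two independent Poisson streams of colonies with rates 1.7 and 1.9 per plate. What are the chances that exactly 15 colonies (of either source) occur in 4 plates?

Independent Poisson processes superpose: combined rate λ = 1.7 + 1.9 = 3.6 per plate.
Over the interval, μ = 3.6 × 4 = 14.4 (4 plates).
P(N = 15) = e^(−14.4) · 14.4^15/15! ≈ 0.1012.

0.1012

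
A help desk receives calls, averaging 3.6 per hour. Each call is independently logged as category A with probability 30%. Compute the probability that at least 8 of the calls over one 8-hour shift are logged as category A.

Thinning: the calls that are logged as category A themselves form a Poisson process with rate 0.3 × 3.6 = 1.08 per hour.
Over the interval, μ = 1.08 × 8 = 8.64 (an 8-hour shift = 8 hours).
P(N ≥ 8) = 1 − P(N ≤ 7) ≈ 0.6323.

0.6323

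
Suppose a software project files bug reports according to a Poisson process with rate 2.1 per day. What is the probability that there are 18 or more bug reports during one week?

Over the interval, μ = 2.1 × 7 = 14.7 (a week = 7 days).
P(N ≥ 18) = 1 − P(N ≤ 17) = 1 − Σ_{j=0}^{17} e^(−μ) μ^j/j! ≈ 0.2263.

0.2263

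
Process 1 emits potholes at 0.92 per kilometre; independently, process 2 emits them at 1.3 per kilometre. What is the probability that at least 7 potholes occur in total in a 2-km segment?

Independent Poisson processes superpose: combined rate λ = 0.92 + 1.3 = 2.22 per kilometre.
Over the interval, μ = 2.22 × 2 = 4.44 (a 2-km segment = 2 kilometres).
P(N ≥ 7) = 1 − P(N ≤ 6) ≈ 0.1613.

0.1613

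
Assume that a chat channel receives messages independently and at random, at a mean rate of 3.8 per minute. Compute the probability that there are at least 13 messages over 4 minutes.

Over the interval, μ = 3.8 × 4 = 15.2 (4 minutes).
P(N ≥ 13) = 1 − P(N ≤ 12) = 1 − Σ_{j=0}^{12} e^(−μ) μ^j/j! ≈ 0.7486.

0.7486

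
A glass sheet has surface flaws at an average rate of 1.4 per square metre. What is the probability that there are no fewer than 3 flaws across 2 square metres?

0.5305

Over the interval, μ = 1.4 × 2 = 2.8 (2 square metres).
P(N ≥ 3) = 1 − P(N ≤ 2) = 1 − Σ_{j=0}^{2} e^(−μ) μ^j/j! ≈ 0.5305.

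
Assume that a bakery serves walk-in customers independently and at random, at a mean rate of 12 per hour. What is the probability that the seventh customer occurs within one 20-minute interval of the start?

Over the interval, μ = 12 × 1/3 = 4 (a 20-minute interval = 1/3 hours).
The seventh arrival falls in the interval iff at least 7 events occur there: P(S_7 ≤ t) = P(N ≥ 7) = 1 − P(N ≤ 6) ≈ 0.1107.

0.1107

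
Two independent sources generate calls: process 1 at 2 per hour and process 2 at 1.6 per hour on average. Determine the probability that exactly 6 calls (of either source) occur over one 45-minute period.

0.0362

Independent Poisson processes superpose: combined rate λ = 2 + 1.6 = 3.6 per hour.
Over the interval, μ = 3.6 × 0.75 = 2.7 (a 45-minute period = 0.75 hours).
P(N = 6) = e^(−2.7) · 2.7^6/6! ≈ 0.0362.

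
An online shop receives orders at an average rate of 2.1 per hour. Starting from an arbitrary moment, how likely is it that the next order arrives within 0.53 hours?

0.6714

Inter-arrival times are exponential with rate λ = 2.1 per hour.
P(T ≤ 0.53) = 1 − e^(−λt) = 1 − e^(−2.1 × 0.53) = 1 − e^(−1.113) ≈ 0.6714.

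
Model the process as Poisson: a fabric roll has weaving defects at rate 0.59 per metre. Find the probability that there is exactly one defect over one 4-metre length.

Over the interval, μ = 0.59 × 4 = 2.36 (a 4-metre length = 4 metres).
P(N = 1) = e^(−μ) μ^1/1! = e^(−2.36) · 2.36^1/1 ≈ 0.2228.

0.2228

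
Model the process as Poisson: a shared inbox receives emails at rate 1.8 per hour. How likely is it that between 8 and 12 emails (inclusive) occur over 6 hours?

0.5538

Over the interval, μ = 1.8 × 6 = 10.8 (6 hours).
P(8 ≤ N ≤ 12) = Σ_{j=8}^{12} e^(−10.8) · 10.8^j/j! ≈ 0.5538.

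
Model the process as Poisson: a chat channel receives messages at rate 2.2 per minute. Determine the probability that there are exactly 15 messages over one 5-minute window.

Over the interval, μ = 2.2 × 5 = 11 (a 5-minute window = 5 minutes).
P(N = 15) = e^(−μ) μ^15/15! = e^(−11) · 11^15/1307674368000 ≈ 0.0534.

0.0534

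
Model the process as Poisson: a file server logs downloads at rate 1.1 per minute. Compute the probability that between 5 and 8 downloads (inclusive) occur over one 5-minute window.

0.5368

Over the interval, μ = 1.1 × 5 = 5.5 (a 5-minute window = 5 minutes).
P(5 ≤ N ≤ 8) = Σ_{j=5}^{8} e^(−5.5) · 5.5^j/j! ≈ 0.5368.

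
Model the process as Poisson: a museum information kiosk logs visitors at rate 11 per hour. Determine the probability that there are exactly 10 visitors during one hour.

With mean μ = 11 per hour,
P(N = 10) = e^(−μ) μ^10/10! = e^(−11) · 11^10/3628800 ≈ 0.1194.

0.1194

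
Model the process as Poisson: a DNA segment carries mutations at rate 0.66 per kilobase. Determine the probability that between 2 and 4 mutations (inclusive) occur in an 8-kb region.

0.3608

Over the interval, μ = 0.66 × 8 = 5.28 (an 8-kb region = 8 kilobases).
P(2 ≤ N ≤ 4) = Σ_{j=2}^{4} e^(−5.28) · 5.28^j/j! ≈ 0.3608.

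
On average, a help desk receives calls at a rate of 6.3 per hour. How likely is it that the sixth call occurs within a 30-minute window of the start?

0.0998

Over the interval, μ = 6.3 × 0.5 = 3.15 (a 30-minute window = 0.5 hours).
The sixth arrival falls in the interval iff at least 6 events occur there: P(S_6 ≤ t) = P(N ≥ 6) = 1 − P(N ≤ 5) ≈ 0.0998.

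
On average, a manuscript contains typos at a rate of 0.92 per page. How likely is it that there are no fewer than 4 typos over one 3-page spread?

0.2992

Over the interval, μ = 0.92 × 3 = 2.76 (a 3-page spread = 3 pages).
P(N ≥ 4) = 1 − P(N ≤ 3) = 1 − Σ_{j=0}^{3} e^(−μ) μ^j/j! ≈ 0.2992.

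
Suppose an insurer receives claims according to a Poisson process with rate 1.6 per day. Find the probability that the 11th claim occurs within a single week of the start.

Over the interval, μ = 1.6 × 7 = 11.2 (a week = 7 days).
The 11th arrival falls in the interval iff at least 11 events occur there: P(S_11 ≤ t) = P(N ≥ 11) = 1 − P(N ≤ 10) ≈ 0.5638.

0.5638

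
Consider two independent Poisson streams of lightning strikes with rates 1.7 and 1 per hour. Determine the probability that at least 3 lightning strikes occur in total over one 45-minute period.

0.3301

Independent Poisson processes superpose: combined rate λ = 1.7 + 1 = 2.7 per hour.
Over the interval, μ = 2.7 × 0.75 = 2.025 (a 45-minute period = 0.75 hours).
P(N ≥ 3) = 1 − P(N ≤ 2) ≈ 0.3301.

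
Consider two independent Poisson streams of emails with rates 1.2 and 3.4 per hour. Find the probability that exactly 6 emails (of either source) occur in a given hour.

Independent Poisson processes superpose: combined rate λ = 1.2 + 3.4 = 4.6 per hour.
So μ = 4.6.
P(N = 6) = e^(−4.6) · 4.6^6/6! ≈ 0.1323.

0.1323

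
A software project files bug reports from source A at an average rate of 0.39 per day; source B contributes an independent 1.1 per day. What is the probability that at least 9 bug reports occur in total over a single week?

0.7135

Independent Poisson processes superpose: combined rate λ = 0.39 + 1.1 = 1.49 per day.
Over the interval, μ = 1.49 × 7 = 10.43 (a week = 7 days).
P(N ≥ 9) = 1 − P(N ≤ 8) ≈ 0.7135.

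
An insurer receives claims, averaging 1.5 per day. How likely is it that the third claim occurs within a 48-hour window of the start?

0.5768

Over the interval, μ = 1.5 × 2 = 3 (a 48-hour window = 2 days).
The third arrival falls in the interval iff at least 3 events occur there: P(S_3 ≤ t) = P(N ≥ 3) = 1 − P(N ≤ 2) ≈ 0.5768.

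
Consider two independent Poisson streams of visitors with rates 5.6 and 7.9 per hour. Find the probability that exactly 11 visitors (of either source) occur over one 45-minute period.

Independent Poisson processes superpose: combined rate λ = 5.6 + 7.9 = 13.5 per hour.
Over the interval, μ = 13.5 × 0.75 = 10.125 (a 45-minute period = 0.75 hours).
P(N = 11) = e^(−10.125) · 10.125^11/11! ≈ 0.1151.

0.1151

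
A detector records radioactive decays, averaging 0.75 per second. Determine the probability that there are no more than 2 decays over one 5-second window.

0.2771

Over the interval, μ = 0.75 × 5 = 3.75 (a 5-second window = 5 seconds).
P(N ≤ 2) = Σ_{j=0}^{2} e^(−μ) μ^j/j! ≈ 0.2771.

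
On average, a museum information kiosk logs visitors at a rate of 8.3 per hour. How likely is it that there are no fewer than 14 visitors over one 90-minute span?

Over the interval, μ = 8.3 × 1.5 = 12.45 (a 90-minute span = 1.5 hours).
P(N ≥ 14) = 1 − P(N ≤ 13) = 1 − Σ_{j=0}^{13} e^(−μ) μ^j/j! ≈ 0.3667.

0.3667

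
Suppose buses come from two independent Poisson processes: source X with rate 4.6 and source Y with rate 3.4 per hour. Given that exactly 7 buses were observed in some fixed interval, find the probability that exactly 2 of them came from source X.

Given the total, each event is independently from source X with probability p = λ_X/(λ_X+λ_Y) = 4.6/8 = 0.5750.
So K ~ Binomial(7, 4.6/8): P(K = 2) = C(7,2) · (4.6/8)^2 · (3.4/8)^5 ≈ 0.0963.

0.0963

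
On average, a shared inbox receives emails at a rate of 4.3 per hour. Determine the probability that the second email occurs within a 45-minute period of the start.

0.8320

Over the interval, μ = 4.3 × 0.75 = 3.225 (a 45-minute period = 0.75 hours).
The second arrival falls in the interval iff at least 2 events occur there: P(S_2 ≤ t) = P(N ≥ 2) = 1 − P(N ≤ 1) ≈ 0.8320.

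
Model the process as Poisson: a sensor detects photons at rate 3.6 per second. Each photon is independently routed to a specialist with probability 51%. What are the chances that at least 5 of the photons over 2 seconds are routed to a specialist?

0.3074

Thinning: the photons that are routed to a specialist themselves form a Poisson process with rate 0.51 × 3.6 = 1.836 per second.
Over the interval, μ = 1.836 × 2 = 3.672 (2 seconds).
P(N ≥ 5) = 1 − P(N ≤ 4) ≈ 0.3074.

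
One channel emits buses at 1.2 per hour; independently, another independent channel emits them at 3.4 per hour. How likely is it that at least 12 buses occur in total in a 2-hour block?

0.2168

Independent Poisson processes superpose: combined rate λ = 1.2 + 3.4 = 4.6 per hour.
Over the interval, μ = 4.6 × 2 = 9.2 (a 2-hour block = 2 hours).
P(N ≥ 12) = 1 − P(N ≤ 11) ≈ 0.2168.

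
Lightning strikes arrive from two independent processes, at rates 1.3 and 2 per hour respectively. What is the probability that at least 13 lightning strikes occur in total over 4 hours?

Independent Poisson processes superpose: combined rate λ = 1.3 + 2 = 3.3 per hour.
Over the interval, μ = 3.3 × 4 = 13.2 (4 hours).
P(N ≥ 13) = 1 − P(N ≤ 12) ≈ 0.5587.

0.5587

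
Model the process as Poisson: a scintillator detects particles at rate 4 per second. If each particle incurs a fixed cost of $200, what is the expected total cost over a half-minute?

E[N] = 4 × 30 = 120 (a half-minute = 30 seconds); E[cost] = 120 × $200 = $24000.

$24000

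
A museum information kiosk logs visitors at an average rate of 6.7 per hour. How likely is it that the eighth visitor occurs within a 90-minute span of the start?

Over the interval, μ = 6.7 × 1.5 = 10.05 (a 90-minute span = 1.5 hours).
The eighth arrival falls in the interval iff at least 8 events occur there: P(S_8 ≤ t) = P(N ≥ 8) = 1 − P(N ≤ 7) ≈ 0.7842.

0.7842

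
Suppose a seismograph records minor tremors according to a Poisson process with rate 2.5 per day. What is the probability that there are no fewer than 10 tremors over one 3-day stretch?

Over the interval, μ = 2.5 × 3 = 7.5 (a 3-day stretch = 3 days).
P(N ≥ 10) = 1 − P(N ≤ 9) = 1 − Σ_{j=0}^{9} e^(−μ) μ^j/j! ≈ 0.2236.

0.2236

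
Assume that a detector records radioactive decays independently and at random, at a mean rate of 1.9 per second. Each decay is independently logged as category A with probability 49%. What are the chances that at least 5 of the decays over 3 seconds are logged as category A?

Thinning: the decays that are logged as category A themselves form a Poisson process with rate 0.49 × 1.9 = 0.931 per second.
Over the interval, μ = 0.931 × 3 = 2.793 (3 seconds).
P(N ≥ 5) = 1 − P(N ≤ 4) ≈ 0.1512.

0.1512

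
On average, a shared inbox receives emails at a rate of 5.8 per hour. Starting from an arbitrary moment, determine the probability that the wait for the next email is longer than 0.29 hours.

The wait for the next event is exponential with rate λ = 5.8 per hour.
P(T > 0.29) = e^(−λt) = e^(−5.8 × 0.29) = e^(−1.682) ≈ 0.1860.

0.1860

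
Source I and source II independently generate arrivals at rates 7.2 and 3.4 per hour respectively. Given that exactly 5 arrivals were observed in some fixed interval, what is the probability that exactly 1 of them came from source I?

Given the total, each event is independently from source I with probability p = λ_I/(λ_I+λ_II) = 7.2/10.6 ≈ 0.6792.
So K ~ Binomial(5, 7.2/10.6): P(K = 1) = C(5,1) · (7.2/10.6)^1 · (3.4/10.6)^4 ≈ 0.0359.

0.0359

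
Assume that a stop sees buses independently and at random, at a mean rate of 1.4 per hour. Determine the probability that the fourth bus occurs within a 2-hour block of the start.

0.3081

Over the interval, μ = 1.4 × 2 = 2.8 (a 2-hour block = 2 hours).
The fourth arrival falls in the interval iff at least 4 events occur there: P(S_4 ≤ t) = P(N ≥ 4) = 1 − P(N ≤ 3) ≈ 0.3081.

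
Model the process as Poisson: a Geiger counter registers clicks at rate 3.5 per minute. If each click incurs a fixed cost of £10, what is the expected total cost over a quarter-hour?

£525

E[N] = 3.5 × 15 = 52.5 (a quarter-hour = 15 minutes); E[cost] = 52.5 × £10 = £525.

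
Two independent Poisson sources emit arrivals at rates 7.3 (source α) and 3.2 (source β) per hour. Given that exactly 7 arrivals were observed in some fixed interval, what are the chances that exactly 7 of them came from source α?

Given the total, each event is independently from source α with probability p = λ_α/(λ_α+λ_β) = 7.3/10.5 ≈ 0.6952.
So K ~ Binomial(7, 7.3/10.5): P(K = 7) = C(7,7) · (7.3/10.5)^7 · (3.2/10.5)^0 ≈ 0.0785.

0.0785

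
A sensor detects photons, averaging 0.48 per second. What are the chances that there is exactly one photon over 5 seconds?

Over the interval, μ = 0.48 × 5 = 2.4 (5 seconds).
P(N = 1) = e^(−μ) μ^1/1! = e^(−2.4) · 2.4^1/1 ≈ 0.2177.

0.2177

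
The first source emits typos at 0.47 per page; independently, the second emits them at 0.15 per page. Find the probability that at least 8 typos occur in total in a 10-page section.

Independent Poisson processes superpose: combined rate λ = 0.47 + 0.15 = 0.62 per page.
Over the interval, μ = 0.62 × 10 = 6.2 (a 10-page section = 10 pages).
P(N ≥ 8) = 1 − P(N ≤ 7) ≈ 0.2840.

0.2840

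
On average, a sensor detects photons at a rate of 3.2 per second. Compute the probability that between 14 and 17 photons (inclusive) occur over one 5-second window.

0.3848

Over the interval, μ = 3.2 × 5 = 16 (a 5-second window = 5 seconds).
P(14 ≤ N ≤ 17) = Σ_{j=14}^{17} e^(−16) · 16^j/j! ≈ 0.3848.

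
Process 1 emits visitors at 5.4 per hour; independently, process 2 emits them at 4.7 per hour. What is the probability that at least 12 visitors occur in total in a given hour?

Independent Poisson processes superpose: combined rate λ = 5.4 + 4.7 = 10.1 per hour.
So μ = 10.1.
P(N ≥ 12) = 1 − P(N ≤ 11) ≈ 0.3147.

0.3147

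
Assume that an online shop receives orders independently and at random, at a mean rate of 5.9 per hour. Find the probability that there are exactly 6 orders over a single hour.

0.1605

With mean μ = 5.9 per hour,
P(N = 6) = e^(−μ) μ^6/6! = e^(−5.9) · 5.9^6/720 ≈ 0.1605.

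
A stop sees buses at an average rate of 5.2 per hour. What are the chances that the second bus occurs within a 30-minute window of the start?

Over the interval, μ = 5.2 × 0.5 = 2.6 (a 30-minute window = 0.5 hours).
The second arrival falls in the interval iff at least 2 events occur there: P(S_2 ≤ t) = P(N ≥ 2) = 1 − P(N ≤ 1) ≈ 0.7326.

0.7326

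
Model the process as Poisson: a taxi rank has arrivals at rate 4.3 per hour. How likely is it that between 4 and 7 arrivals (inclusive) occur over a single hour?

0.5518

With mean μ = 4.3 per hour,
P(4 ≤ N ≤ 7) = Σ_{j=4}^{7} e^(−4.3) · 4.3^j/j! ≈ 0.5518.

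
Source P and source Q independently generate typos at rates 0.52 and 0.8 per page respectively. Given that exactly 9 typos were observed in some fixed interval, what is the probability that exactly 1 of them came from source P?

Given the total, each event is independently from source P with probability p = λ_P/(λ_P+λ_Q) = 0.52/1.32 ≈ 0.3939.
So K ~ Binomial(9, 0.52/1.32): P(K = 1) = C(9,1) · (0.52/1.32)^1 · (0.8/1.32)^8 ≈ 0.0645.

0.0645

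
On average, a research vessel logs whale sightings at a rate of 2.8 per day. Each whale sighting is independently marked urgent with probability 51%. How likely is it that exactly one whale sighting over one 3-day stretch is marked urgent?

0.0591

Thinning: the whale sightings that are marked urgent themselves form a Poisson process with rate 0.51 × 2.8 = 1.428 per day.
Over the interval, μ = 1.428 × 3 = 4.284 (a 3-day stretch = 3 days).
P(N = 1) = e^(−4.284) · 4.284^1/1! ≈ 0.0591.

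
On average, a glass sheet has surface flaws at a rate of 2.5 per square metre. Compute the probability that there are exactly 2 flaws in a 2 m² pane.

Over the interval, μ = 2.5 × 2 = 5 (a 2 m² pane = 2 square metres).
P(N = 2) = e^(−μ) μ^2/2! = e^(−5) · 5^2/2 ≈ 0.0842.

0.0842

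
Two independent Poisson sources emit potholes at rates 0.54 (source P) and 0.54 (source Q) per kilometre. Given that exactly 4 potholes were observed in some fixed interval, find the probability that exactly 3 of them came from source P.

0.2500

Given the total, each event is independently from source P with probability p = λ_P/(λ_P+λ_Q) = 0.54/1.08 = 0.5000.
So K ~ Binomial(4, 0.54/1.08): P(K = 3) = C(4,3) · (0.54/1.08)^3 · (0.54/1.08)^1 ≈ 0.2500.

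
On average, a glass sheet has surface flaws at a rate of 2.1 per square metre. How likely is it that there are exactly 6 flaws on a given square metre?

With mean μ = 2.1 per square metre,
P(N = 6) = e^(−μ) μ^6/6! = e^(−2.1) · 2.1^6/720 ≈ 0.0146.

0.0146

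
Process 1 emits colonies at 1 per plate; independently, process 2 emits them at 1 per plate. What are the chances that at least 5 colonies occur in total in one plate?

0.0527

Independent Poisson processes superpose: combined rate λ = 1 + 1 = 2 per plate.
So μ = 2.
P(N ≥ 5) = 1 − P(N ≤ 4) ≈ 0.0527.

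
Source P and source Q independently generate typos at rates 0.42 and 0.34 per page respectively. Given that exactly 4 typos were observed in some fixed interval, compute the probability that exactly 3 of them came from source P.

0.3020

Given the total, each event is independently from source P with probability p = λ_P/(λ_P+λ_Q) = 0.42/0.76 ≈ 0.5526.
So K ~ Binomial(4, 0.42/0.76): P(K = 3) = C(4,3) · (0.42/0.76)^3 · (0.34/0.76)^1 ≈ 0.3020.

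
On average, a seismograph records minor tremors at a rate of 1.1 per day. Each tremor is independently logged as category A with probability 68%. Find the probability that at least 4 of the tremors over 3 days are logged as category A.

Thinning: the tremors that are logged as category A themselves form a Poisson process with rate 0.68 × 1.1 = 0.748 per day.
Over the interval, μ = 0.748 × 3 = 2.244 (3 days).
P(N ≥ 4) = 1 − P(N ≤ 3) ≈ 0.1894.

0.1894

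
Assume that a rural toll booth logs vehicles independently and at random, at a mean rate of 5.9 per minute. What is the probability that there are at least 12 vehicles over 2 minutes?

0.5153

Over the interval, μ = 5.9 × 2 = 11.8 (2 minutes).
P(N ≥ 12) = 1 − P(N ≤ 11) = 1 − Σ_{j=0}^{11} e^(−μ) μ^j/j! ≈ 0.5153.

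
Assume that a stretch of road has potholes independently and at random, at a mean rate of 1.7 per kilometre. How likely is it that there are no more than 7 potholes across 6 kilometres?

0.2027

Over the interval, μ = 1.7 × 6 = 10.2 (6 kilometres).
P(N ≤ 7) = Σ_{j=0}^{7} e^(−μ) μ^j/j! ≈ 0.2027.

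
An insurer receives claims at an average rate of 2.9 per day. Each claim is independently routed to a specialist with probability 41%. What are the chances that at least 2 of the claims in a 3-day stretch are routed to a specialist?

Thinning: the claims that are routed to a specialist themselves form a Poisson process with rate 0.41 × 2.9 = 1.189 per day.
Over the interval, μ = 1.189 × 3 = 3.567 (a 3-day stretch = 3 days).
P(N ≥ 2) = 1 − P(N ≤ 1) ≈ 0.8710.

0.8710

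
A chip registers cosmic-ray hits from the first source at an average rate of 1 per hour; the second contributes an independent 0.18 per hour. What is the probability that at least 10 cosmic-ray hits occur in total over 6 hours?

0.1777

Independent Poisson processes superpose: combined rate λ = 1 + 0.18 = 1.18 per hour.
Over the interval, μ = 1.18 × 6 = 7.08 (6 hours).
P(N ≥ 10) = 1 − P(N ≤ 9) ≈ 0.1777.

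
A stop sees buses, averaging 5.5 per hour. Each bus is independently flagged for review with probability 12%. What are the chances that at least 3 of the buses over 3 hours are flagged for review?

0.3179

Thinning: the buses that are flagged for review themselves form a Poisson process with rate 0.12 × 5.5 = 0.66 per hour.
Over the interval, μ = 0.66 × 3 = 1.98 (3 hours).
P(N ≥ 3) = 1 − P(N ≤ 2) ≈ 0.3179.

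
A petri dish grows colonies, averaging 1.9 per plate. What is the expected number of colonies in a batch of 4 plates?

E[N] = λt = 1.9 × 4 = 7.6 (a batch of 4 plates = 4 plates).

7.6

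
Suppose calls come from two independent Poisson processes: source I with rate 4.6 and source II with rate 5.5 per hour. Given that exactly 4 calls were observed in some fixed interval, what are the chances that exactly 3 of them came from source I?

0.2058

Given the total, each event is independently from source I with probability p = λ_I/(λ_I+λ_II) = 4.6/10.1 ≈ 0.4554.
So K ~ Binomial(4, 4.6/10.1): P(K = 3) = C(4,3) · (4.6/10.1)^3 · (5.5/10.1)^1 ≈ 0.2058.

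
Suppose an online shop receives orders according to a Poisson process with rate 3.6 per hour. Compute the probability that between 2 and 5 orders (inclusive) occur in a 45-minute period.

0.6946

Over the interval, μ = 3.6 × 0.75 = 2.7 (a 45-minute period = 0.75 hours).
P(2 ≤ N ≤ 5) = Σ_{j=2}^{5} e^(−2.7) · 2.7^j/j! ≈ 0.6946.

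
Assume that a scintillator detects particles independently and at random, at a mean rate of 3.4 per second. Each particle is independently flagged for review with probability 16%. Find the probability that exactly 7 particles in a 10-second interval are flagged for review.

0.1214

Thinning: the particles that are flagged for review themselves form a Poisson process with rate 0.16 × 3.4 = 0.544 per second.
Over the interval, μ = 0.544 × 10 = 5.44 (a 10-second interval = 10 seconds).
P(N = 7) = e^(−5.44) · 5.44^7/7! ≈ 0.1214.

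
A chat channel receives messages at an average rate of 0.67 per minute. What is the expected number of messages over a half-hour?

20.1

E[N] = λt = 0.67 × 30 = 20.1 (a half-hour = 30 minutes).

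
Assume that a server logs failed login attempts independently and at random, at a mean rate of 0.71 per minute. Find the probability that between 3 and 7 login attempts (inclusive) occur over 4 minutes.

Over the interval, μ = 0.71 × 4 = 2.84 (4 minutes).
P(3 ≤ N ≤ 7) = Σ_{j=3}^{7} e^(−2.84) · 2.84^j/j! ≈ 0.5312.

0.5312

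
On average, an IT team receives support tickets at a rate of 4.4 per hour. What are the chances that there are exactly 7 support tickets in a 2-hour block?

0.1222

Over the interval, μ = 4.4 × 2 = 8.8 (a 2-hour block = 2 hours).
P(N = 7) = e^(−μ) μ^7/7! = e^(−8.8) · 8.8^7/5040 ≈ 0.1222.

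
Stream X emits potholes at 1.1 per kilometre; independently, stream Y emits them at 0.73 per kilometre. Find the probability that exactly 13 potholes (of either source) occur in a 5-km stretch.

Independent Poisson processes superpose: combined rate λ = 1.1 + 0.73 = 1.83 per kilometre.
Over the interval, μ = 1.83 × 5 = 9.15 (a 5-km stretch = 5 kilometres).
P(N = 13) = e^(−9.15) · 9.15^13/13! ≈ 0.0538.

0.0538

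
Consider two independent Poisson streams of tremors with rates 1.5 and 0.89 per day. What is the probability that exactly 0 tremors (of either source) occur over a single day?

0.0916

Independent Poisson processes superpose: combined rate λ = 1.5 + 0.89 = 2.39 per day.
So μ = 2.39.
P(N = 0) = e^(−2.39) · 2.39^0/0! ≈ 0.0916.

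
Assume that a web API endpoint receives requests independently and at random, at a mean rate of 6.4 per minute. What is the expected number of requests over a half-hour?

E[N] = λt = 6.4 × 30 = 192 (a half-hour = 30 minutes).

192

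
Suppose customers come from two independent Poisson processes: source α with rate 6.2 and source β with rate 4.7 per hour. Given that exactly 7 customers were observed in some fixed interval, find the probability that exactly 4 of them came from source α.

Given the total, each event is independently from source α with probability p = λ_α/(λ_α+λ_β) = 6.2/10.9 ≈ 0.5688.
So K ~ Binomial(7, 6.2/10.9): P(K = 4) = C(7,4) · (6.2/10.9)^4 · (4.7/10.9)^3 ≈ 0.2937.

0.2937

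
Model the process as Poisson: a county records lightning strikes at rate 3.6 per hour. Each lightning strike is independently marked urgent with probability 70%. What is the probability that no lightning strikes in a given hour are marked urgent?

0.0805

Thinning: the lightning strikes that are marked urgent themselves form a Poisson process with rate 0.7 × 3.6 = 2.52 per hour.
So μ = 2.52.
P(N = 0) = e^(−2.52) · 2.52^0/0! ≈ 0.0805.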